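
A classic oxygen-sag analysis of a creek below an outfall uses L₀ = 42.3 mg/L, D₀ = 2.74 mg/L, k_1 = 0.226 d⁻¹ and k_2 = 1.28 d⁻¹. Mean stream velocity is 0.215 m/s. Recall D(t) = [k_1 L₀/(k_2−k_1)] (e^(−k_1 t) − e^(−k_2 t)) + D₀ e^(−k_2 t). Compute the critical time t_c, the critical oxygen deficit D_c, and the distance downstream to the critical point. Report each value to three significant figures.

t_c ≈ 1.30 d; D_c ≈ 5.56 mg/L; x_c ≈ 24.2 km

At the critical point dD/dt = 0, so k_1 L₀ e^(−k_1 t) = k_2 D. Substituting D(t) from the Streeter–Phelps equation and solving for t gives
t_c = ln[(k_2/k_1)(1 − D₀(k_2−k_1)/(k_1 L₀))] / (k_2−k_1).
Here k_2−k_1 = 1.054 d⁻¹ and 1 − D₀(k_2−k_1)/(k_1 L₀) = 1 − 2.74×1.054/(0.226×42.3) = 0.6979, so
t_c = ln(5.664 × 0.6979) / 1.054 = 1.374 / 1.054 = 1.304 d.
D_c = (k_1/k_2) L₀ e^(−k_1 t_c) = (0.226/1.28) × 42.3 × e^(−0.226×1.304) = 0.1766 × 42.3 × 0.7448 = 5.562 mg/L.
x_c = v t_c = 0.215 m/s × 1.304 d × 86400 s/d = 24220 m ≈ 24.2 km.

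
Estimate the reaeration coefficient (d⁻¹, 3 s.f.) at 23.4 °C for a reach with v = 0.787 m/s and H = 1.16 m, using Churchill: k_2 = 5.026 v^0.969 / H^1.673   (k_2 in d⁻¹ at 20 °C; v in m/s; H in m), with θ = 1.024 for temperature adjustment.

k_2 ≈ 3.37 d⁻¹

k_2(20) = 5.026 × 0.787^0.969 / 1.16^1.673 = 5.026 × 0.7929 / 1.282 = 3.109 d⁻¹.
k_2(23.4) = 3.109 × 1.024^(23.4−20) = 3.109 × 1.084 = 3.370 d⁻¹.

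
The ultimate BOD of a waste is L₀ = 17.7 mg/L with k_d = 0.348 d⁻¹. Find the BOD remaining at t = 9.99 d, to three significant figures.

L_t = L₀ e^(−k_d t) = 17.7 × e^(−0.348×9.99) = 17.7 × 0.03091 = 0.5472 mg/L.

L ≈ 0.547 mg/L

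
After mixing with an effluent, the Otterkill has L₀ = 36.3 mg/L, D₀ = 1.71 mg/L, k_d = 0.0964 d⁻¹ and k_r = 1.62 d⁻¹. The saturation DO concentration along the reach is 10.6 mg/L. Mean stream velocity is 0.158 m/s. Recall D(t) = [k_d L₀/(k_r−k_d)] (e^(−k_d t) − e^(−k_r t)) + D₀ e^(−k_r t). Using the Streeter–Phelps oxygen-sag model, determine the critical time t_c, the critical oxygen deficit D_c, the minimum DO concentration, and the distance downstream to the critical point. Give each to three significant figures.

At the critical point dD/dt = 0, so k_d L₀ e^(−k_d t) = k_r D. Substituting D(t) from the Streeter–Phelps equation and solving for t gives
t_c = ln[(k_r/k_d)(1 − D₀(k_r−k_d)/(k_d L₀))] / (k_r−k_d).
Here k_r−k_d = 1.524 d⁻¹ and 1 − D₀(k_r−k_d)/(k_d L₀) = 1 − 1.71×1.524/(0.0964×36.3) = 0.2555, so
t_c = ln(16.80 × 0.2555) / 1.524 = 1.457 / 1.524 = 0.9563 d.
D_c = (k_d/k_r) L₀ e^(−k_d t_c) = (0.0964/1.62) × 36.3 × e^(−0.0964×0.9563) = 0.05951 × 36.3 × 0.9119 = 1.970 mg/L.
Minimum DO = C_s − D_c = 10.6 − 1.970 = 8.630 mg/L.
x_c = v t_c = 0.158 m/s × 0.9563 d × 86400 s/d = 13050 m ≈ 13.1 km.

t_c ≈ 0.956 d; D_c ≈ 1.97 mg/L; min DO ≈ 8.63 mg/L; x_c ≈ 13.1 km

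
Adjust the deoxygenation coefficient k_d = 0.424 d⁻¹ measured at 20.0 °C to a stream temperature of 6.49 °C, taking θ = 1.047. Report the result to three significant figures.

k_d ≈ 0.228 d⁻¹

k_d(T₂) = k_d(T₁) · θ^(T₂−T₁) = 0.424 × 1.047^(6.49−20.0)
= 0.424 × 1.047^-13.5 = 0.424 × 0.5377 = 0.2280 d⁻¹.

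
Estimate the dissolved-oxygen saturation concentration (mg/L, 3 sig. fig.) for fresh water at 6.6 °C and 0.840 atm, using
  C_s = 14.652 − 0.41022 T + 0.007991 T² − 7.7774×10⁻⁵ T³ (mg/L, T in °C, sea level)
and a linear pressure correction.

C_s ≈ 10.3 mg/L

At sea level: C_s = 14.652 − 0.41022×6.6 + 0.007991×6.6² − 7.7774×10⁻⁵×6.6³ = 12.27 mg/L.
Pressure correction: C_s' = 12.27 × 0.840 = 10.31 mg/L.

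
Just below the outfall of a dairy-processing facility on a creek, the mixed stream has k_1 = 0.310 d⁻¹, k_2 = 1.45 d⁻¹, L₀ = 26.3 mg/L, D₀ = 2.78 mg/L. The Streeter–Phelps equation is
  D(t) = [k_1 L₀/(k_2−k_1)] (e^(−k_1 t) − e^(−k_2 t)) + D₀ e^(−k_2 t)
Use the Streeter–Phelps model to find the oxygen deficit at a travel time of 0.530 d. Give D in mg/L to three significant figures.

k_1 L₀/(k_2−k_1) = 0.310×26.3/(1.45−0.310) = 8.153/1.140 = 7.152 mg/L.
e^(−k_1 t) = e^(−0.310×0.5300) = 0.8485; e^(−k_2 t) = e^(−1.45×0.5300) = 0.4637.
D = 7.152 × (0.8485 − 0.4637) + 2.78 × 0.4637 = 2.752 + 1.289 = 4.041 mg/L.

D ≈ 4.04 mg/L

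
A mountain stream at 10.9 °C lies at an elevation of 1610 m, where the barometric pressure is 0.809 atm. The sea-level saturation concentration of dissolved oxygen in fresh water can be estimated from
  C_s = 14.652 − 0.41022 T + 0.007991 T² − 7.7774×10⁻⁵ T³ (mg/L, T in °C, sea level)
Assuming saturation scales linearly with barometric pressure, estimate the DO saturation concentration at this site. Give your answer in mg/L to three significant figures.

At sea level: C_s = 14.652 − 0.41022×10.9 + 0.007991×10.9² − 7.7774×10⁻⁵×10.9³ = 11.03 mg/L.
Pressure correction: C_s' = 11.03 × 0.809 = 8.923 mg/L.

C_s ≈ 8.92 mg/L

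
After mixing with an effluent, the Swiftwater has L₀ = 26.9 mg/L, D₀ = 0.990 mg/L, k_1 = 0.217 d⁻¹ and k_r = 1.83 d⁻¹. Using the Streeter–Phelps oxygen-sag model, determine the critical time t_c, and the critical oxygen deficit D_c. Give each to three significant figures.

t_c ≈ 1.12 d; D_c ≈ 2.50 mg/L

With k_r/k_1 = 8.433 and 1 − D₀(k_r−k_1)/(k_1 L₀) = 0.7264,
t_c = ln(8.433 × 0.7264) / (1.83 − 0.217) = ln(6.126) / 1.613 = 1.813/1.613 = 1.124 d.
D_c = (k_1/k_r) L₀ e^(−k_1 t_c) = (0.217/1.83) × 26.9 × e^(−0.217×1.124) = 0.1186 × 26.9 × 0.7836 = 2.500 mg/L.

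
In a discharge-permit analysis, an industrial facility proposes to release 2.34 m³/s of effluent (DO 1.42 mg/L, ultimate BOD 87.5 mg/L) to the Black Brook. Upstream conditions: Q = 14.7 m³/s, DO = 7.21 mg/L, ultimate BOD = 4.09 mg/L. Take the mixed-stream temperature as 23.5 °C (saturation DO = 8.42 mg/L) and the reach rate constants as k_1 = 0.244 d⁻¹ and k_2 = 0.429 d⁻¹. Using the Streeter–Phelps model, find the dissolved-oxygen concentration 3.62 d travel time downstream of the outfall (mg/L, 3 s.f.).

Mixed DO = (14.7×7.21 + 2.34×1.42)/(14.7+2.34) = 109.3/17.04 = 6.415 mg/L.
Mixed L₀ = (14.7×4.09 + 2.34×87.5)/(17.04) = 264.9/17.04 = 15.54 mg/L.
Initial deficit D₀ = C_s − DO₀ = 8.42 − 6.415 = 2.005 mg/L.
D(3.62) = [0.244×15.54/(0.429−0.244)](e^(−0.244×3.62) − e^(−0.429×3.62)) + 2.005 e^(−0.429×3.62)
= 20.50 × (0.4134 − 0.2116) + 2.005 × 0.2116 = 4.562 mg/L.
DO = 8.42 − 4.562 = 3.858 mg/L.

DO ≈ 3.86 mg/L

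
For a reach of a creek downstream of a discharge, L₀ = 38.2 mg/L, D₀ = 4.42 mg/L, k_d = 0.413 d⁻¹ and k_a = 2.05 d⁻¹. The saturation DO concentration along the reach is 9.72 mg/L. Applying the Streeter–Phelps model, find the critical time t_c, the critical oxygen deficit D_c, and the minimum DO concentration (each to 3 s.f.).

At the critical point dD/dt = 0, so k_d L₀ e^(−k_d t) = k_a D. Substituting D(t) from the Streeter–Phelps equation and solving for t gives
t_c = ln[(k_a/k_d)(1 − D₀(k_a−k_d)/(k_d L₀))] / (k_a−k_d).
Here k_a−k_d = 1.637 d⁻¹ and 1 − D₀(k_a−k_d)/(k_d L₀) = 1 − 4.42×1.637/(0.413×38.2) = 0.5414, so
t_c = ln(4.964 × 0.5414) / 1.637 = 0.9885 / 1.637 = 0.6039 d.
D_c = (k_d/k_a) L₀ e^(−k_d t_c) = (0.413/2.05) × 38.2 × e^(−0.413×0.6039) = 0.2015 × 38.2 × 0.7793 = 5.997 mg/L.
Minimum DO = C_s − D_c = 9.72 − 5.997 = 3.723 mg/L.

t_c ≈ 0.604 d; D_c ≈ 6.00 mg/L; min DO ≈ 3.72 mg/L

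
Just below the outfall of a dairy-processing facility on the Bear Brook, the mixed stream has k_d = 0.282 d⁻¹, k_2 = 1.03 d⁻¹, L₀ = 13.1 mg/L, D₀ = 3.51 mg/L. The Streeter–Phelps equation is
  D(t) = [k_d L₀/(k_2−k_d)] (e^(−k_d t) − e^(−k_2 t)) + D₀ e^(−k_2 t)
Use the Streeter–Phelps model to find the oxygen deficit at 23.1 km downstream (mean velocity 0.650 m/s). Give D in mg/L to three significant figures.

D ≈ 3.46 mg/L

Travel time t = x/v = 23.1 km / (0.650 m/s) = 23100 m / 0.650 m/s = 35540 s = 0.4113 d.
k_d L₀/(k_2−k_d) = 0.282×13.1/(1.03−0.282) = 3.694/0.7480 = 4.939 mg/L.
e^(−k_d t) = e^(−0.282×0.4113) = 0.8905; e^(−k_2 t) = e^(−1.03×0.4113) = 0.6546.
D = 4.939 × (0.8905 − 0.6546) + 3.51 × 0.6546 = 1.165 + 2.298 = 3.463 mg/L.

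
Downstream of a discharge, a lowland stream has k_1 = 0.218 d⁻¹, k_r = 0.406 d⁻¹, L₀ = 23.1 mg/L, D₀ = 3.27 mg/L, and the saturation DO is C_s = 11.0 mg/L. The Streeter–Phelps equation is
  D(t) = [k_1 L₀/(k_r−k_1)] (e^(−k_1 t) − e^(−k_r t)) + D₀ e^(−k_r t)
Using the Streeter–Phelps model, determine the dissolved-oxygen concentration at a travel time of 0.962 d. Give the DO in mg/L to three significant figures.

k_1 L₀/(k_r−k_1) = 0.218×23.1/(0.406−0.218) = 5.036/0.1880 = 26.79 mg/L.
e^(−k_1 t) = e^(−0.218×0.9620) = 0.8108; e^(−k_r t) = e^(−0.406×0.9620) = 0.6767.
D = 26.79 × (0.8108 − 0.6767) + 3.27 × 0.6767 = 3.593 + 2.213 = 5.806 mg/L.
DO = C_s − D = 11.0 − 5.806 = 5.194 mg/L.

DO ≈ 5.19 mg/L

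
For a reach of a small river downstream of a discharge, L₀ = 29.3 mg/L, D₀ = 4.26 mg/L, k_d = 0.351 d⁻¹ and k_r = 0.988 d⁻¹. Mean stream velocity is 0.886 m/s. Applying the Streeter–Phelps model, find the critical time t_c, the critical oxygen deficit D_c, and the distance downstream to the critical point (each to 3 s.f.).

t_c ≈ 1.14 d; D_c ≈ 6.97 mg/L; x_c ≈ 87.6 km

At the critical point dD/dt = 0, so k_d L₀ e^(−k_d t) = k_r D. Substituting D(t) from the Streeter–Phelps equation and solving for t gives
t_c = ln[(k_r/k_d)(1 − D₀(k_r−k_d)/(k_d L₀))] / (k_r−k_d).
Here k_r−k_d = 0.6370 d⁻¹ and 1 − D₀(k_r−k_d)/(k_d L₀) = 1 − 4.26×0.6370/(0.351×29.3) = 0.7361, so
t_c = ln(2.815 × 0.7361) / 0.6370 = 0.7286 / 0.6370 = 1.144 d.
D_c = (k_d/k_r) L₀ e^(−k_d t_c) = (0.351/0.988) × 29.3 × e^(−0.351×1.144) = 0.3553 × 29.3 × 0.6693 = 6.967 mg/L.
x_c = v t_c = 0.886 m/s × 1.144 d × 86400 s/d = 87550 m ≈ 87.6 km.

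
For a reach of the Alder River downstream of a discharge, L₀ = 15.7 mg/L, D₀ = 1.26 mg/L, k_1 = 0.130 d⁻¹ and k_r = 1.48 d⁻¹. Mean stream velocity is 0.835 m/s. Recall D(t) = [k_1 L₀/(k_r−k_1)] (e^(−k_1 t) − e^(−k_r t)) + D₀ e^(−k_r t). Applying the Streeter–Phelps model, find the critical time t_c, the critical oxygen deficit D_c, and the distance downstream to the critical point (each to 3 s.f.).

With k_r/k_1 = 11.38 and 1 − D₀(k_r−k_1)/(k_1 L₀) = 0.1666,
t_c = ln(11.38 × 0.1666) / (1.48 − 0.130) = ln(1.897) / 1.350 = 0.6400/1.350 = 0.4741 d.
L(t_c) = L₀ e^(−k_1 t_c) = 15.7 × 0.9402 = 14.76 mg/L, and at the critical point k_r D_c = k_1 L, so D_c = (0.130/1.48) × 14.76 = 1.297 mg/L.
x_c = v t_c = 0.835 m/s × 0.4741 d × 86400 s/d = 34200 m ≈ 34.2 km.

t_c ≈ 0.474 d; D_c ≈ 1.30 mg/L; x_c ≈ 34.2 km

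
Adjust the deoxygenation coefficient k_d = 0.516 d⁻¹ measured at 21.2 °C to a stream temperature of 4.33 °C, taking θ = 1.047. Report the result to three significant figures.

k_d(T₂) = k_d(T₁) · θ^(T₂−T₁) = 0.516 × 1.047^(4.33−21.2)
= 0.516 × 1.047^-16.9 = 0.516 × 0.4608 = 0.2378 d⁻¹.

k_d ≈ 0.238 d⁻¹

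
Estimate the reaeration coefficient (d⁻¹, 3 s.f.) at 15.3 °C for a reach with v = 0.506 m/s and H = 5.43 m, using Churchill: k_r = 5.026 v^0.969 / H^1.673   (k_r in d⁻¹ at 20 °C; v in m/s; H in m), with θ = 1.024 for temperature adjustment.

k_r(20) = 5.026 × 0.506^0.969 / 5.43^1.673 = 5.026 × 0.5168 / 16.96 = 0.1532 d⁻¹.
k_r(15.3) = 0.1532 × 1.024^(15.3−20) = 0.1532 × 0.8945 = 0.1370 d⁻¹.

k_r ≈ 0.137 d⁻¹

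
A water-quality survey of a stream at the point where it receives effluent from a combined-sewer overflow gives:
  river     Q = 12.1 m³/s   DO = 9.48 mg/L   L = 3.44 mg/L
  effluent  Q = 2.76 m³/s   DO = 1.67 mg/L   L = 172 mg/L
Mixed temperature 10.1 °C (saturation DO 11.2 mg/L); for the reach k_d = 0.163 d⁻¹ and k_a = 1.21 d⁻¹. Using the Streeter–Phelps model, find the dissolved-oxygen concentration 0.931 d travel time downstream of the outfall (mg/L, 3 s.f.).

Mixed DO = (12.1×9.48 + 2.76×1.67)/(12.1+2.76) = 119.3/14.86 = 8.029 mg/L.
Mixed L₀ = (12.1×3.44 + 2.76×172)/(14.86) = 516.3/14.86 = 34.75 mg/L.
Initial deficit D₀ = C_s − DO₀ = 11.2 − 8.029 = 3.171 mg/L.
D(0.931) = [0.163×34.75/(1.21−0.163)](e^(−0.163×0.931) − e^(−1.21×0.931)) + 3.171 e^(−1.21×0.931)
= 5.410 × (0.8592 − 0.3242) + 3.171 × 0.3242 = 3.922 mg/L.
DO = 11.2 − 3.922 = 7.278 mg/L.

DO ≈ 7.28 mg/L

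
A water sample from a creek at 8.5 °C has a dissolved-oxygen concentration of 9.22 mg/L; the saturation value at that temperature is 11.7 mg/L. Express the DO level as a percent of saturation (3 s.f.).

78.8 % saturation

% saturation = C/C_s × 100 = 9.22/11.7 × 100 = 78.8 %.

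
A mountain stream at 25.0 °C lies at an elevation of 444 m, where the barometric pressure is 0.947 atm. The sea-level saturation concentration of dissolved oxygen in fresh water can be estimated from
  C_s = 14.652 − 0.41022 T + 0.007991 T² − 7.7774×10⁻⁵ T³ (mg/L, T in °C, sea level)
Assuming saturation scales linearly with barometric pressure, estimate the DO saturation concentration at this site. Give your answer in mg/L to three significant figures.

C_s ≈ 7.74 mg/L

At sea level: C_s = 14.652 − 0.41022×25.0 + 0.007991×25.0² − 7.7774×10⁻⁵×25.0³ = 8.176 mg/L.
Pressure correction: C_s' = 8.176 × 0.947 = 7.742 mg/L.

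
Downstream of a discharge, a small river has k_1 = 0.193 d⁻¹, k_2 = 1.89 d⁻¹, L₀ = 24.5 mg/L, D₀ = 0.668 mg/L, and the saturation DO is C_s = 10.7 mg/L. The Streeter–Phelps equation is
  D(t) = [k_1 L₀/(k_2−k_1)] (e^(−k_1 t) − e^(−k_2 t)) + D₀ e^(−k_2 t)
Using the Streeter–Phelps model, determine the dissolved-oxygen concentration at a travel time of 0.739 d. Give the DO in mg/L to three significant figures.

k_1 L₀/(k_2−k_1) = 0.193×24.5/(1.89−0.193) = 4.729/1.697 = 2.786 mg/L.
e^(−k_1 t) = e^(−0.193×0.7390) = 0.8671; e^(−k_2 t) = e^(−1.89×0.7390) = 0.2474.
D = 2.786 × (0.8671 − 0.2474) + 0.668 × 0.2474 = 1.727 + 0.1653 = 1.892 mg/L.
DO = C_s − D = 10.7 − 1.892 = 8.808 mg/L.

DO ≈ 8.81 mg/L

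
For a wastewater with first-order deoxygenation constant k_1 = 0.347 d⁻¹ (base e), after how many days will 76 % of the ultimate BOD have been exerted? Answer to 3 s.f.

t ≈ 4.11 d

y/L₀ = 1 − e^(−k_1 t) = 0.76 ⇒ e^(−k_1 t) = 0.240
t = −ln(0.240) / 0.347 = 1.427 / 0.347 = 4.113 d.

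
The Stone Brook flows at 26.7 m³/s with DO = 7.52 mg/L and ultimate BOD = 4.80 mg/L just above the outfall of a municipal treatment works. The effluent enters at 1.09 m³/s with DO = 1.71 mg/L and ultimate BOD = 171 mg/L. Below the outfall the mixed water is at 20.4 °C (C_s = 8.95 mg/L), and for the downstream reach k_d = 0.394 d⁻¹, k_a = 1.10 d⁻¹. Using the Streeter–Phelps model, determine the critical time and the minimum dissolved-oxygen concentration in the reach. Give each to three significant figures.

t_c ≈ 1.02 d; minimum DO ≈ 6.24 mg/L

Mixed DO = (26.7×7.52 + 1.09×1.71)/(26.7+1.09) = 202.6/27.79 = 7.292 mg/L.
Mixed L₀ = (26.7×4.80 + 1.09×171)/(27.79) = 314.6/27.79 = 11.32 mg/L.
Initial deficit D₀ = C_s − DO₀ = 8.95 − 7.292 = 1.658 mg/L.
t_c = (1/0.7060) ln[(1.10/0.394)(1 − 1.658×0.7060/(0.394×11.32))] = 1.416 × ln(2.059) = 1.023 d.
D_c = (0.394/1.10) × 11.32 × e^(−0.394×1.023) = 0.3582 × 11.32 × 0.6683 = 2.709 mg/L.
Minimum DO = 8.95 − 2.709 = 6.241 mg/L.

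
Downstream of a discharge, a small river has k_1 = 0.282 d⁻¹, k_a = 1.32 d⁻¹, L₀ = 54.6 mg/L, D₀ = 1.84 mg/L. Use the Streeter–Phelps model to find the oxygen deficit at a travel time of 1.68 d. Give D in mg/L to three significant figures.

D ≈ 7.82 mg/L

k_1 L₀/(k_a−k_1) = 0.282×54.6/(1.32−0.282) = 15.40/1.038 = 14.83 mg/L.
e^(−k_1 t) = e^(−0.282×1.680) = 0.6227; e^(−k_a t) = e^(−1.32×1.680) = 0.1089.
D = 14.83 × (0.6227 − 0.1089) + 1.84 × 0.1089 = 7.621 + 0.2003 = 7.822 mg/L.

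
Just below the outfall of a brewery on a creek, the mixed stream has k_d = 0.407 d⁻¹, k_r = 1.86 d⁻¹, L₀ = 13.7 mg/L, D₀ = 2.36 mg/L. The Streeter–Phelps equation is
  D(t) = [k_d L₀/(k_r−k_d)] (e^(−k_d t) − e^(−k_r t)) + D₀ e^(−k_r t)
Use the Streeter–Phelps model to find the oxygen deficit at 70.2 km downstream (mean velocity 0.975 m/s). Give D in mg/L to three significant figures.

Travel time t = x/v = 70.2 km / (0.975 m/s) = 70200 m / 0.975 m/s = 72000 s = 0.8333 d.
k_d L₀/(k_r−k_d) = 0.407×13.7/(1.86−0.407) = 5.576/1.453 = 3.838 mg/L.
e^(−k_d t) = e^(−0.407×0.8333) = 0.7124; e^(−k_r t) = e^(−1.86×0.8333) = 0.2122.
D = 3.838 × (0.7124 − 0.2122) + 2.36 × 0.2122 = 1.919 + 0.5009 = 2.420 mg/L.

D ≈ 2.42 mg/L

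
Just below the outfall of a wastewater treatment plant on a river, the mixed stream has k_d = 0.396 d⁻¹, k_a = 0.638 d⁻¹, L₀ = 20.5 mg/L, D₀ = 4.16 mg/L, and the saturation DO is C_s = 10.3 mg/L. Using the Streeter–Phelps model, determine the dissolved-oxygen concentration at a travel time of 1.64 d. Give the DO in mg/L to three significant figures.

DO ≈ 3.10 mg/L

k_d L₀/(k_a−k_d) = 0.396×20.5/(0.638−0.396) = 8.118/0.2420 = 33.55 mg/L.
e^(−k_d t) = e^(−0.396×1.640) = 0.5223; e^(−k_a t) = e^(−0.638×1.640) = 0.3512.
D = 33.55 × (0.5223 − 0.3512) + 4.16 × 0.3512 = 5.740 + 1.461 = 7.201 mg/L.
DO = C_s − D = 10.3 − 7.201 = 3.099 mg/L.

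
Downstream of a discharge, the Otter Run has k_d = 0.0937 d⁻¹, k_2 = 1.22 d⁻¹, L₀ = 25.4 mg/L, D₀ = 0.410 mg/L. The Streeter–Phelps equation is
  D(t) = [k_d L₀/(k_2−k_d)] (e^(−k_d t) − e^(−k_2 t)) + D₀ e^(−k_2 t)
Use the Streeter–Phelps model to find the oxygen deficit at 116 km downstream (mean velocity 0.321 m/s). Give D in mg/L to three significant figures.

D ≈ 1.42 mg/L

Travel time t = x/v = 116 km / (0.321 m/s) = 116000 m / 0.321 m/s = 361400 s = 4.183 d.
k_d L₀/(k_2−k_d) = 0.0937×25.4/(1.22−0.0937) = 2.380/1.126 = 2.113 mg/L.
e^(−k_d t) = e^(−0.0937×4.183) = 0.6758; e^(−k_2 t) = e^(−1.22×4.183) = 0.006080.
D = 2.113 × (0.6758 − 0.006080) + 0.410 × 0.006080 = 1.415 + 0.002493 = 1.418 mg/L.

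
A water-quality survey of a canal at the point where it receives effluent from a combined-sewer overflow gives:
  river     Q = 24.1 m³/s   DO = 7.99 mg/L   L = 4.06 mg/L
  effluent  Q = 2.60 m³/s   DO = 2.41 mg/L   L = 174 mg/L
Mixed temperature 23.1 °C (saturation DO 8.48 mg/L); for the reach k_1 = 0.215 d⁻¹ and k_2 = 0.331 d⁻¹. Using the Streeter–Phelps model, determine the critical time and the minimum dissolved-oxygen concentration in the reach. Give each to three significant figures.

Mixed DO = (24.1×7.99 + 2.60×2.41)/(24.1+2.60) = 198.8/26.70 = 7.447 mg/L.
Mixed L₀ = (24.1×4.06 + 2.60×174)/(26.70) = 550.2/26.70 = 20.61 mg/L.
Initial deficit D₀ = C_s − DO₀ = 8.48 − 7.447 = 1.033 mg/L.
t_c = (1/0.1160) ln[(0.331/0.215)(1 − 1.033×0.1160/(0.215×20.61))] = 8.621 × ln(1.498) = 3.483 d.
D_c = (0.215/0.331) × 20.61 × e^(−0.215×3.483) = 0.6495 × 20.61 × 0.4729 = 6.330 mg/L.
Minimum DO = 8.48 − 6.330 = 2.150 mg/L.

t_c ≈ 3.48 d; minimum DO ≈ 2.15 mg/L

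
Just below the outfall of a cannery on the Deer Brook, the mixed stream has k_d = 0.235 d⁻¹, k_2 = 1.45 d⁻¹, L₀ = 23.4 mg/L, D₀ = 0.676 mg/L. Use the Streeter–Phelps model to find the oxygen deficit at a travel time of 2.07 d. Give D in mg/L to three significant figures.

D ≈ 2.59 mg/L

k_d L₀/(k_2−k_d) = 0.235×23.4/(1.45−0.235) = 5.499/1.215 = 4.526 mg/L.
e^(−k_d t) = e^(−0.235×2.070) = 0.6148; e^(−k_2 t) = e^(−1.45×2.070) = 0.04971.
D = 4.526 × (0.6148 − 0.04971) + 0.676 × 0.04971 = 2.558 + 0.03361 = 2.591 mg/L.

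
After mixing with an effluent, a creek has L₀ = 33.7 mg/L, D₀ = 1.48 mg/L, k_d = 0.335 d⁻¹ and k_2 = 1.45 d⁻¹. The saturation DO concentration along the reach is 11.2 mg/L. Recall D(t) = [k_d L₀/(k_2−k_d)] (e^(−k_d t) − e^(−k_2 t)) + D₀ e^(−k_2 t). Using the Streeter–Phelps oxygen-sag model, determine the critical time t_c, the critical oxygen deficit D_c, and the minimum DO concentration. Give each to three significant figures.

At the critical point dD/dt = 0, so k_d L₀ e^(−k_d t) = k_2 D. Substituting D(t) from the Streeter–Phelps equation and solving for t gives
t_c = ln[(k_2/k_d)(1 − D₀(k_2−k_d)/(k_d L₀))] / (k_2−k_d).
Here k_2−k_d = 1.115 d⁻¹ and 1 − D₀(k_2−k_d)/(k_d L₀) = 1 − 1.48×1.115/(0.335×33.7) = 0.8538, so
t_c = ln(4.328 × 0.8538) / 1.115 = 1.307 / 1.115 = 1.172 d.
D_c = (k_d/k_2) L₀ e^(−k_d t_c) = (0.335/1.45) × 33.7 × e^(−0.335×1.172) = 0.2310 × 33.7 × 0.6752 = 5.257 mg/L.
Minimum DO = C_s − D_c = 11.2 − 5.257 = 5.943 mg/L.

t_c ≈ 1.17 d; D_c ≈ 5.26 mg/L; min DO ≈ 5.94 mg/L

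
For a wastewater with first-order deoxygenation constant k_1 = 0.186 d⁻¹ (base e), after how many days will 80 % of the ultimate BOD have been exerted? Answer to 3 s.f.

y/L₀ = 1 − e^(−k_1 t) = 0.80 ⇒ e^(−k_1 t) = 0.200
t = −ln(0.200) / 0.186 = 1.609 / 0.186 = 8.653 d.

t ≈ 8.65 d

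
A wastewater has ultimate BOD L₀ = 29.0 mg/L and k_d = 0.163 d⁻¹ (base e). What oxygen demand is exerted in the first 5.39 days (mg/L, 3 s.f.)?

y ≈ 17.0 mg/L

y_t = L₀(1 − e^(−k_d t)) = 29.0 × (1 − e^(−0.163×5.39))
= 29.0 × (1 − 0.4154) = 29.0 × 0.5846 = 16.95 mg/L.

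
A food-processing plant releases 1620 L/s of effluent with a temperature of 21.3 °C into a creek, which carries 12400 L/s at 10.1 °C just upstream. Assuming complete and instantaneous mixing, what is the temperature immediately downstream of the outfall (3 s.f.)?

Flow-weighted mixing: C = (Q_r C_r + Q_w C_w)/(Q_r + Q_w)
= (12400×10.1 + 1620×21.3)/(12400 + 1620) = 159700/14020 = 11.39 °C.

11.4 °C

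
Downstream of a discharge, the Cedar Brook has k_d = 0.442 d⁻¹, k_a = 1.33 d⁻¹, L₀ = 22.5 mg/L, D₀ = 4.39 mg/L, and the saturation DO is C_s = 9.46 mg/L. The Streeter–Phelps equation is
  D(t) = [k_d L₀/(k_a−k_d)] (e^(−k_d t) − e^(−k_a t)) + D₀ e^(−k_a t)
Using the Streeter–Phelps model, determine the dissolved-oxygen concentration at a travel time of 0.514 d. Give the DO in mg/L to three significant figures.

k_d L₀/(k_a−k_d) = 0.442×22.5/(1.33−0.442) = 9.945/0.8880 = 11.20 mg/L.
e^(−k_d t) = e^(−0.442×0.5140) = 0.7968; e^(−k_a t) = e^(−1.33×0.5140) = 0.5048.
D = 11.20 × (0.7968 − 0.5048) + 4.39 × 0.5048 = 3.270 + 2.216 = 5.486 mg/L.
DO = C_s − D = 9.46 − 5.486 = 3.974 mg/L.

DO ≈ 3.97 mg/L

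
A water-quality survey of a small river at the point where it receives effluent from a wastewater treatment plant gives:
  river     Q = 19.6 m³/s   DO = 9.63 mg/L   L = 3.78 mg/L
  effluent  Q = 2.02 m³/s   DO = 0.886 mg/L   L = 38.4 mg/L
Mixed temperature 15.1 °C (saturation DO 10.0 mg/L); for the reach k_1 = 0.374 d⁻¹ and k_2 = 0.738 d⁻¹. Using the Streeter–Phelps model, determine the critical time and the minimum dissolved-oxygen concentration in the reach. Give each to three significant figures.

Mixed DO = (19.6×9.63 + 2.02×0.886)/(19.6+2.02) = 190.5/21.62 = 8.813 mg/L.
Mixed L₀ = (19.6×3.78 + 2.02×38.4)/(21.62) = 151.7/21.62 = 7.015 mg/L.
Initial deficit D₀ = C_s − DO₀ = 10.0 − 8.813 = 1.187 mg/L.
t_c = (1/0.3640) ln[(0.738/0.374)(1 − 1.187×0.3640/(0.374×7.015))] = 2.747 × ln(1.648) = 1.373 d.
D_c = (0.374/0.738) × 7.015 × e^(−0.374×1.373) = 0.5068 × 7.015 × 0.5984 = 2.127 mg/L.
Minimum DO = 10.0 − 2.127 = 7.873 mg/L.

t_c ≈ 1.37 d; minimum DO ≈ 7.87 mg/L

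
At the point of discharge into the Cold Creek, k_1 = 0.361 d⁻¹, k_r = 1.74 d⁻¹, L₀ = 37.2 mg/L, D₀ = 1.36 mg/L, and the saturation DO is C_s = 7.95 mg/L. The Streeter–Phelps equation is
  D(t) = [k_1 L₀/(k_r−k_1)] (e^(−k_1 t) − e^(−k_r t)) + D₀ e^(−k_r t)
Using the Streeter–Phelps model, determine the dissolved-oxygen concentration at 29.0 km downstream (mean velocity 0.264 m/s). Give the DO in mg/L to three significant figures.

Travel time t = x/v = 29.0 km / (0.264 m/s) = 29000 m / 0.264 m/s = 109800 s = 1.271 d.
k_1 L₀/(k_r−k_1) = 0.361×37.2/(1.74−0.361) = 13.43/1.379 = 9.738 mg/L.
e^(−k_1 t) = e^(−0.361×1.271) = 0.6319; e^(−k_r t) = e^(−1.74×1.271) = 0.1095.
D = 9.738 × (0.6319 − 0.1095) + 1.36 × 0.1095 = 5.088 + 0.1489 = 5.237 mg/L.
DO = C_s − D = 7.95 − 5.237 = 2.713 mg/L.

DO ≈ 2.71 mg/L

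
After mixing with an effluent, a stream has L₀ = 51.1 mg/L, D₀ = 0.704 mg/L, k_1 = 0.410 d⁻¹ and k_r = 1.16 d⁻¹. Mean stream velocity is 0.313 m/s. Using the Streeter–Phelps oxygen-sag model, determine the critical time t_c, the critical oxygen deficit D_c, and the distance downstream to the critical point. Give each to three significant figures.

t_c ≈ 1.35 d; D_c ≈ 10.4 mg/L; x_c ≈ 36.6 km

t_c = [1/(k_r−k_1)] ln[(k_r/k_1)(1 − D₀(k_r−k_1)/(k_1 L₀))]
= [1/(1.16−0.410)] ln[(1.16/0.410)(1 − 0.704×0.7500/(0.410×51.1))]
= (1/0.7500) ln[2.829 × 0.9748] = 1.333 × ln(2.758) = 1.333 × 1.014 = 1.353 d.
D_c = (k_1/k_r) L₀ e^(−k_1 t_c) = (0.410/1.16) × 51.1 × e^(−0.410×1.353) = 0.3534 × 51.1 × 0.5743 = 10.37 mg/L.
x_c = v t_c = 0.313 m/s × 1.353 d × 86400 s/d = 36580 m ≈ 36.6 km.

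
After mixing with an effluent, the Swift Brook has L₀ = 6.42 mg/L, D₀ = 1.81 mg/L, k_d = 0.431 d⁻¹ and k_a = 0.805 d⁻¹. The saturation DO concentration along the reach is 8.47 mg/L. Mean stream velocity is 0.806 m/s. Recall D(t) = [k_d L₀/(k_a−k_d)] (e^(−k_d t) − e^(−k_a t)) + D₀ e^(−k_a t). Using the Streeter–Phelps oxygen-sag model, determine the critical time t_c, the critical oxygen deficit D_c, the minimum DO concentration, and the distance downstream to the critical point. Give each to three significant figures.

t_c ≈ 0.920 d; D_c ≈ 2.31 mg/L; min DO ≈ 6.16 mg/L; x_c ≈ 64.1 km

At the critical point dD/dt = 0, so k_d L₀ e^(−k_d t) = k_a D. Substituting D(t) from the Streeter–Phelps equation and solving for t gives
t_c = ln[(k_a/k_d)(1 − D₀(k_a−k_d)/(k_d L₀))] / (k_a−k_d).
Here k_a−k_d = 0.3740 d⁻¹ and 1 − D₀(k_a−k_d)/(k_d L₀) = 1 − 1.81×0.3740/(0.431×6.42) = 0.7554, so
t_c = ln(1.868 × 0.7554) / 0.3740 = 0.3442 / 0.3740 = 0.9202 d.
D_c = (k_d/k_a) L₀ e^(−k_d t_c) = (0.431/0.805) × 6.42 × e^(−0.431×0.9202) = 0.5354 × 6.42 × 0.6726 = 2.312 mg/L.
Minimum DO = C_s − D_c = 8.47 − 2.312 = 6.158 mg/L.
x_c = v t_c = 0.806 m/s × 0.9202 d × 86400 s/d = 64080 m ≈ 64.1 km.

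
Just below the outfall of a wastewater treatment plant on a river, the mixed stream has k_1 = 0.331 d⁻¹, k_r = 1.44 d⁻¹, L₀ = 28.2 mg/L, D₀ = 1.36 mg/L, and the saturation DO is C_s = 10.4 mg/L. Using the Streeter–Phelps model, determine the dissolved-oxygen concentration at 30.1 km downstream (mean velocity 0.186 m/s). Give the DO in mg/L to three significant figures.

DO ≈ 6.35 mg/L

Travel time t = x/v = 30.1 km / (0.186 m/s) = 30100 m / 0.186 m/s = 161800 s = 1.873 d.
k_1 L₀/(k_r−k_1) = 0.331×28.2/(1.44−0.331) = 9.334/1.109 = 8.417 mg/L.
e^(−k_1 t) = e^(−0.331×1.873) = 0.5380; e^(−k_r t) = e^(−1.44×1.873) = 0.06740.
D = 8.417 × (0.5380 − 0.06740) + 1.36 × 0.06740 = 3.961 + 0.09166 = 4.052 mg/L.
DO = C_s − D = 10.4 − 4.052 = 6.348 mg/L.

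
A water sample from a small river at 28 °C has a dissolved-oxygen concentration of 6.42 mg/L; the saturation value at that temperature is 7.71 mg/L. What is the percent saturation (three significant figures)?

% saturation = C/C_s × 100 = 6.42/7.71 × 100 = 83.3 %.

83.3 % saturation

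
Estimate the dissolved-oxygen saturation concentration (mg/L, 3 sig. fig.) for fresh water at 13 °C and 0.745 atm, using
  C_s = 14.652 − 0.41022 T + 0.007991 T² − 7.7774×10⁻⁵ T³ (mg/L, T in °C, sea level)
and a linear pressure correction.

C_s ≈ 7.82 mg/L

At sea level: C_s = 14.652 − 0.41022×13 + 0.007991×13² − 7.7774×10⁻⁵×13³ = 10.50 mg/L.
Pressure correction: C_s' = 10.50 × 0.745 = 7.822 mg/L.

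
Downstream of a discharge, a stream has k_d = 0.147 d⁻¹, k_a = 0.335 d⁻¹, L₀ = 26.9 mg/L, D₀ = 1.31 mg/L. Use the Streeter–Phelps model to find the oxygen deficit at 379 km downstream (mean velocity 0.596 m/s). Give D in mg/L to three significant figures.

D ≈ 5.45 mg/L

Travel time t = x/v = 379 km / (0.596 m/s) = 379000 m / 0.596 m/s = 635900 s = 7.360 d.
k_d L₀/(k_a−k_d) = 0.147×26.9/(0.335−0.147) = 3.954/0.1880 = 21.03 mg/L.
e^(−k_d t) = e^(−0.147×7.360) = 0.3389; e^(−k_a t) = e^(−0.335×7.360) = 0.08496.
D = 21.03 × (0.3389 − 0.08496) + 1.31 × 0.08496 = 5.342 + 0.1113 = 5.454 mg/L.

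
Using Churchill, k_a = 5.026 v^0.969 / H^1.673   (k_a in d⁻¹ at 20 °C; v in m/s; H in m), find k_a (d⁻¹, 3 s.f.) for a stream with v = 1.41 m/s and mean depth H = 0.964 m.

k_a ≈ 7.46 d⁻¹

k_a = 5.026 × 1.41^0.969 / 0.964^1.673 = 5.026 × 1.395 / 0.9405 = 7.455 d⁻¹.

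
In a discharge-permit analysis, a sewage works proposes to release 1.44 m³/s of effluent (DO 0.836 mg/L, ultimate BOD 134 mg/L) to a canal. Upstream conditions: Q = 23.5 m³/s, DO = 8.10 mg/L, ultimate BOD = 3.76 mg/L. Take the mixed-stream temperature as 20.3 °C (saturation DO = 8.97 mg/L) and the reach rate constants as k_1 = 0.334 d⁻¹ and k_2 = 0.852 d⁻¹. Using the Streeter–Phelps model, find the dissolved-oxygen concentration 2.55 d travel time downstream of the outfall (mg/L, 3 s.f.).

DO ≈ 6.55 mg/L

Mixed DO = (23.5×8.10 + 1.44×0.836)/(23.5+1.44) = 191.6/24.94 = 7.681 mg/L.
Mixed L₀ = (23.5×3.76 + 1.44×134)/(24.94) = 281.3/24.94 = 11.28 mg/L.
Initial deficit D₀ = C_s − DO₀ = 8.97 − 7.681 = 1.289 mg/L.
D(2.55) = [0.334×11.28/(0.852−0.334)](e^(−0.334×2.55) − e^(−0.852×2.55)) + 1.289 e^(−0.852×2.55)
= 7.273 × (0.4267 − 0.1139) + 1.289 × 0.1139 = 2.422 mg/L.
DO = 8.97 − 2.422 = 6.548 mg/L.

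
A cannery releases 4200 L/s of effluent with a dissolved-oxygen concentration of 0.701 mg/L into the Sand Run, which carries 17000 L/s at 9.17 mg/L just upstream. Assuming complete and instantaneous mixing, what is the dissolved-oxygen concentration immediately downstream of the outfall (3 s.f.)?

Flow-weighted mixing: C = (Q_r C_r + Q_w C_w)/(Q_r + Q_w)
= (17000×9.17 + 4200×0.701)/(17000 + 4200) = 158800/21200 = 7.492 mg/L.

7.49 mg/L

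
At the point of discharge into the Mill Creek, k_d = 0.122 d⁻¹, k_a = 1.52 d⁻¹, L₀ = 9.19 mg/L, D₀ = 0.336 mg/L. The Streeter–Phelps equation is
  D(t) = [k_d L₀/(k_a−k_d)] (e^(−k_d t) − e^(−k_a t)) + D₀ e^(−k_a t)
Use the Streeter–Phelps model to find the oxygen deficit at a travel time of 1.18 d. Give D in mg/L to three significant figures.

D ≈ 0.617 mg/L

k_d L₀/(k_a−k_d) = 0.122×9.19/(1.52−0.122) = 1.121/1.398 = 0.8020 mg/L.
e^(−k_d t) = e^(−0.122×1.180) = 0.8659; e^(−k_a t) = e^(−1.52×1.180) = 0.1664.
D = 0.8020 × (0.8659 − 0.1664) + 0.336 × 0.1664 = 0.5610 + 0.05590 = 0.6169 mg/L.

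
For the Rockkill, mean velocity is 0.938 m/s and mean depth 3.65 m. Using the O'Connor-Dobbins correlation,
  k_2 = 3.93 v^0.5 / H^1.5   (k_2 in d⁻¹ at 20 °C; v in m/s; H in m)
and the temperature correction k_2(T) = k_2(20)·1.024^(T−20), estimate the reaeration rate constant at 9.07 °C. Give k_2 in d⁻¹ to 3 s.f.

k_2(20) = 3.93 × 0.938^0.5 / 3.65^1.5 = 3.93 × 0.9685 / 6.973 = 0.5458 d⁻¹.
k_2(9.07) = 0.5458 × 1.024^(9.07−20) = 0.5458 × 0.7717 = 0.4212 d⁻¹.

k_2 ≈ 0.421 d⁻¹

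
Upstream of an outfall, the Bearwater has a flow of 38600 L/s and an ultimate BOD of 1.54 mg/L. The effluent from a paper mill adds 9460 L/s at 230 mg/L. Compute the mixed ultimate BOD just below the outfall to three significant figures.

Flow-weighted mixing: C = (Q_r C_r + Q_w C_w)/(Q_r + Q_w)
= (38600×1.54 + 9460×230)/(38600 + 9460) = 2.235×10^6/48060 = 46.51 mg/L.

46.5 mg/L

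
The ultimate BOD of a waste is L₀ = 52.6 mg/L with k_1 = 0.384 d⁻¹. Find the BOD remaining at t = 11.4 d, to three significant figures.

L_t = L₀ e^(−k_1 t) = 52.6 × e^(−0.384×11.4) = 52.6 × 0.01256 = 0.6604 mg/L.

L ≈ 0.660 mg/L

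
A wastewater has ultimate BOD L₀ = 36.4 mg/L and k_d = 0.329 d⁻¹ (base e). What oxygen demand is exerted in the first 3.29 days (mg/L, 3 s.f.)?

y_t = L₀(1 − e^(−k_d t)) = 36.4 × (1 − e^(−0.329×3.29))
= 36.4 × (1 − 0.3388) = 36.4 × 0.6612 = 24.07 mg/L.

y ≈ 24.1 mg/L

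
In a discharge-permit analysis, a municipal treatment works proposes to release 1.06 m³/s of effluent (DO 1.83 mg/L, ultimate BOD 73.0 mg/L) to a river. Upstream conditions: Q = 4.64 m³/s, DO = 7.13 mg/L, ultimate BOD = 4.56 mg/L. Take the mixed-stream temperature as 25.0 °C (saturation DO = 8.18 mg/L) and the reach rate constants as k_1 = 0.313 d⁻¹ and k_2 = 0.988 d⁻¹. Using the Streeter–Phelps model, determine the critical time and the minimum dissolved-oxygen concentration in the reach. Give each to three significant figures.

t_c ≈ 1.27 d; minimum DO ≈ 4.50 mg/L

Mixed DO = (4.64×7.13 + 1.06×1.83)/(4.64+1.06) = 35.02/5.700 = 6.144 mg/L.
Mixed L₀ = (4.64×4.56 + 1.06×73.0)/(5.700) = 98.54/5.700 = 17.29 mg/L.
Initial deficit D₀ = C_s − DO₀ = 8.18 − 6.144 = 2.036 mg/L.
t_c = (1/0.6750) ln[(0.988/0.313)(1 − 2.036×0.6750/(0.313×17.29))] = 1.481 × ln(2.355) = 1.269 d.
D_c = (0.313/0.988) × 17.29 × e^(−0.313×1.269) = 0.3168 × 17.29 × 0.6722 = 3.682 mg/L.
Minimum DO = 8.18 − 3.682 = 4.498 mg/L.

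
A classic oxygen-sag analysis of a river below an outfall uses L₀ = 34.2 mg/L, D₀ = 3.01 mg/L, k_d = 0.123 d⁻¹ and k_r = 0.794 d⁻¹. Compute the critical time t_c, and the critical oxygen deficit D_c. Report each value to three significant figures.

At the critical point dD/dt = 0, so k_d L₀ e^(−k_d t) = k_r D. Substituting D(t) from the Streeter–Phelps equation and solving for t gives
t_c = ln[(k_r/k_d)(1 − D₀(k_r−k_d)/(k_d L₀))] / (k_r−k_d).
Here k_r−k_d = 0.6710 d⁻¹ and 1 − D₀(k_r−k_d)/(k_d L₀) = 1 − 3.01×0.6710/(0.123×34.2) = 0.5199, so
t_c = ln(6.455 × 0.5199) / 0.6710 = 1.211 / 0.6710 = 1.804 d.
D_c = (k_d/k_r) L₀ e^(−k_d t_c) = (0.123/0.794) × 34.2 × e^(−0.123×1.804) = 0.1549 × 34.2 × 0.8010 = 4.244 mg/L.

t_c ≈ 1.80 d; D_c ≈ 4.24 mg/L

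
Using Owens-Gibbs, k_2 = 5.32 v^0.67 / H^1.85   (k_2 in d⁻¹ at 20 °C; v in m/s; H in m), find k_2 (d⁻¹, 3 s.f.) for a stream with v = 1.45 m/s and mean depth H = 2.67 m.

k_2 = 5.32 × 1.45^0.67 / 2.67^1.85 = 5.32 × 1.283 / 6.152 = 1.109 d⁻¹.

k_2 ≈ 1.11 d⁻¹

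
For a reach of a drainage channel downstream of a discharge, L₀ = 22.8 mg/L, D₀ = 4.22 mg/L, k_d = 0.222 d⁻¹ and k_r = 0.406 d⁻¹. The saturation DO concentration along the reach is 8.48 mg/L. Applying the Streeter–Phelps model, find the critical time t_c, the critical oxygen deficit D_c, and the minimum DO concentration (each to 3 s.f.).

With k_r/k_d = 1.829 and 1 − D₀(k_r−k_d)/(k_d L₀) = 0.8466,
t_c = ln(1.829 × 0.8466) / (0.406 − 0.222) = ln(1.548) / 0.1840 = 0.4371/0.1840 = 2.376 d.
D_c = (k_d/k_r) L₀ e^(−k_d t_c) = (0.222/0.406) × 22.8 × e^(−0.222×2.376) = 0.5468 × 22.8 × 0.5901 = 7.357 mg/L.
Minimum DO = C_s − D_c = 8.48 − 7.357 = 1.123 mg/L.

t_c ≈ 2.38 d; D_c ≈ 7.36 mg/L; min DO ≈ 1.12 mg/L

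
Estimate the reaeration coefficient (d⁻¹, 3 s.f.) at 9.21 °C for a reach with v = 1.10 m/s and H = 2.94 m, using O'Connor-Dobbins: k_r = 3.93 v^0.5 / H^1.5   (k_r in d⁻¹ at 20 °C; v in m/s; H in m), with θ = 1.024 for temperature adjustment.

k_r(20) = 3.93 × 1.10^0.5 / 2.94^1.5 = 3.93 × 1.049 / 5.041 = 0.8177 d⁻¹.
k_r(9.21) = 0.8177 × 1.024^(9.21−20) = 0.8177 × 0.7742 = 0.6330 d⁻¹.

k_r ≈ 0.633 d⁻¹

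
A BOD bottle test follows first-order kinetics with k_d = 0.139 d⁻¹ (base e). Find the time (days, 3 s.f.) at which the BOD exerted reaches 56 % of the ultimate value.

t ≈ 5.91 d

y/L₀ = 1 − e^(−k_d t) = 0.56 ⇒ e^(−k_d t) = 0.440
t = −ln(0.440) / 0.139 = 0.8210 / 0.139 = 5.906 d.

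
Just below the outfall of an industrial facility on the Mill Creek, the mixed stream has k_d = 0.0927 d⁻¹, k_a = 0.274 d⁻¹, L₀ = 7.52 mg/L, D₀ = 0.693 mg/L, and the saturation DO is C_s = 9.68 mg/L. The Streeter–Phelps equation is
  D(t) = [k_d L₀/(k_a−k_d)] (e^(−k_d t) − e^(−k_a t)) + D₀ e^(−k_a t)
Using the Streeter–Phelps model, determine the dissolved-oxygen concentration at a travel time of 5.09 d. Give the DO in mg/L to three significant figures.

DO ≈ 8.06 mg/L

k_d L₀/(k_a−k_d) = 0.0927×7.52/(0.274−0.0927) = 0.6971/0.1813 = 3.845 mg/L.
e^(−k_d t) = e^(−0.0927×5.090) = 0.6239; e^(−k_a t) = e^(−0.274×5.090) = 0.2479.
D = 3.845 × (0.6239 − 0.2479) + 0.693 × 0.2479 = 1.445 + 0.1718 = 1.617 mg/L.
DO = C_s − D = 9.68 − 1.617 = 8.063 mg/L.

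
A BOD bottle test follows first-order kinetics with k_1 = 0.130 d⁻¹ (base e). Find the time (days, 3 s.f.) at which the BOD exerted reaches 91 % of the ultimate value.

y/L₀ = 1 − e^(−k_1 t) = 0.91 ⇒ e^(−k_1 t) = 0.0900
t = −ln(0.0900) / 0.130 = 2.408 / 0.130 = 18.52 d.

t ≈ 18.5 d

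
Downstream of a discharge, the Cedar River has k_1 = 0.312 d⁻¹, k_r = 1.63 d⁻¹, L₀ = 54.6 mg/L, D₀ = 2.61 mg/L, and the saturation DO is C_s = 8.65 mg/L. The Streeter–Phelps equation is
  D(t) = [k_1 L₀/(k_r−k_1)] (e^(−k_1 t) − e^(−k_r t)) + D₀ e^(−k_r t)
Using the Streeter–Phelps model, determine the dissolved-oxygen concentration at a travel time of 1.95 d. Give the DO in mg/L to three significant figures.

k_1 L₀/(k_r−k_1) = 0.312×54.6/(1.63−0.312) = 17.04/1.318 = 12.93 mg/L.
e^(−k_1 t) = e^(−0.312×1.950) = 0.5442; e^(−k_r t) = e^(−1.63×1.950) = 0.04165.
D = 12.93 × (0.5442 − 0.04165) + 2.61 × 0.04165 = 6.496 + 0.1087 = 6.604 mg/L.
DO = C_s − D = 8.65 − 6.604 = 2.046 mg/L.

DO ≈ 2.05 mg/L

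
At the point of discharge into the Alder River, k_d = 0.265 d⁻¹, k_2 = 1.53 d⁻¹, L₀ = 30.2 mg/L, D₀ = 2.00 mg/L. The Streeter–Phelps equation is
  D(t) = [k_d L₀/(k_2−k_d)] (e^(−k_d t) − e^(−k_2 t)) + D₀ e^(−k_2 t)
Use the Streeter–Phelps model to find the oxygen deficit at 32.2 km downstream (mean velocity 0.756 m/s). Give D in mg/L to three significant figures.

Travel time t = x/v = 32.2 km / (0.756 m/s) = 32200 m / 0.756 m/s = 42590 s = 0.4930 d.
k_d L₀/(k_2−k_d) = 0.265×30.2/(1.53−0.265) = 8.003/1.265 = 6.326 mg/L.
e^(−k_d t) = e^(−0.265×0.4930) = 0.8775; e^(−k_2 t) = e^(−1.53×0.4930) = 0.4704.
D = 6.326 × (0.8775 − 0.4704) + 2.00 × 0.4704 = 2.576 + 0.9407 = 3.517 mg/L.

D ≈ 3.52 mg/L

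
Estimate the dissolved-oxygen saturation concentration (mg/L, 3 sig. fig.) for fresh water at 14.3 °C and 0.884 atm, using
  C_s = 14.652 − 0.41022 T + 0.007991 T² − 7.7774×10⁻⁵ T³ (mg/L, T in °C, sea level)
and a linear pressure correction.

C_s ≈ 9.01 mg/L

At sea level: C_s = 14.652 − 0.41022×14.3 + 0.007991×14.3² − 7.7774×10⁻⁵×14.3³ = 10.19 mg/L.
Pressure correction: C_s' = 10.19 × 0.884 = 9.010 mg/L.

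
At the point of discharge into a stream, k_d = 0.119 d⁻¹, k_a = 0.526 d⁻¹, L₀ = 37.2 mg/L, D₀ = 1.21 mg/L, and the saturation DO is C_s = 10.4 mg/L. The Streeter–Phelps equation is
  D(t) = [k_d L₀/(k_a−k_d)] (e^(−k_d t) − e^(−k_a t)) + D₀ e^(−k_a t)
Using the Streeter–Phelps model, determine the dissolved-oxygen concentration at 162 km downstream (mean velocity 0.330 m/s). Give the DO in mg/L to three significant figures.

Travel time t = x/v = 162 km / (0.330 m/s) = 162000 m / 0.330 m/s = 490900 s = 5.682 d.
k_d L₀/(k_a−k_d) = 0.119×37.2/(0.526−0.119) = 4.427/0.4070 = 10.88 mg/L.
e^(−k_d t) = e^(−0.119×5.682) = 0.5086; e^(−k_a t) = e^(−0.526×5.682) = 0.05036.
D = 10.88 × (0.5086 − 0.05036) + 1.21 × 0.05036 = 4.984 + 0.06093 = 5.045 mg/L.
DO = C_s − D = 10.4 − 5.045 = 5.355 mg/L.

DO ≈ 5.36 mg/L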